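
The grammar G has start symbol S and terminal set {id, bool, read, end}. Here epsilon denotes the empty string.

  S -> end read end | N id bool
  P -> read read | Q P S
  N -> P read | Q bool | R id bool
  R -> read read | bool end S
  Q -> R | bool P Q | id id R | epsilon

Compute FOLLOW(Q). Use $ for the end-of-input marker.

FIRST(R) = {bool, read}
FIRST(Q) = {epsilon, bool, id, read}  (via R)
FIRST(P) = {bool, id, read}  (via Q P S)
FIRST(N) = {bool, id, read}  (via P read, Q bool, R id bool)
FIRST(S) = {bool, end, id, read}  (via N id bool)
FOLLOW(S) includes $ since S is the start symbol.
FOLLOW(N): in S->N id bool, N is followed by id bool with FIRST {id}. Thus FOLLOW(N) = {id}.
FOLLOW(Q): in P->Q P S, Q is followed by P S with FIRST {bool, id, read}; in N->Q bool, Q is followed by bool with FIRST {bool}; in Q->bool P Q, the suffix after Q is empty (adds nothing new). Thus FOLLOW(Q) = {bool, id, read}.
FOLLOW(P): in P->Q P S, P is followed by S with FIRST {bool, end, id, read}; in N->P read, P is followed by read with FIRST {read}; in Q->bool P Q, P is followed by Q with FIRST {epsilon, bool, id, read}; in Q->bool P Q, the suffix after P is nullable, so FOLLOW(P) ⊇ FOLLOW(Q) = {bool, id, read}. Thus FOLLOW(P) = {bool, end, id, read}.
FOLLOW(R): in N->R id bool, R is followed by id bool with FIRST {id}; in Q->R, the suffix after R is empty, so FOLLOW(R) ⊇ FOLLOW(Q) = {bool, id, read}; in Q->id id R, the suffix after R is empty, so FOLLOW(R) ⊇ FOLLOW(Q) = {bool, id, read}. Thus FOLLOW(R) = {bool, id, read}.
FOLLOW(S): in P->Q P S, the suffix after S is empty, so FOLLOW(S) ⊇ FOLLOW(P) = {bool, end, id, read}; in R->bool end S, the suffix after S is empty, so FOLLOW(S) ⊇ FOLLOW(R) = {bool, id, read}. Thus FOLLOW(S) = {$, bool, end, id, read}.

{bool, id, read}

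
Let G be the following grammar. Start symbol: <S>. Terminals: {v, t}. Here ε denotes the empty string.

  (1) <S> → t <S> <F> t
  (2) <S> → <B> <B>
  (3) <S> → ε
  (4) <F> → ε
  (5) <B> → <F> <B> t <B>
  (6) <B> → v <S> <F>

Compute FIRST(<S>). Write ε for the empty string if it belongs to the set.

{ε, t, v}

FIRST(<F>) = {ε}
FIRST(<B>) = {v}  (via <F> <B> t <B>)
FIRST(<S>) = {ε, t, v}  (via <B> <B>)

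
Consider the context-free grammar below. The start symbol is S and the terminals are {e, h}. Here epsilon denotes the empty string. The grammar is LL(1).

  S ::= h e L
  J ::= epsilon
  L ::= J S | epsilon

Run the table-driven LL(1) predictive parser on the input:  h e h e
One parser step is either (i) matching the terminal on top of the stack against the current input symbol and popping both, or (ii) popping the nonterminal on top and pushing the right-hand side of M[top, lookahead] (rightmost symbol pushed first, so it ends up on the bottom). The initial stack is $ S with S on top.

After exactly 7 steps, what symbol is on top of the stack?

e

step 1: stack=$ S  input=h e h e $  — expand S ::= h e L
step 2: stack=$ L e h  input=h e h e $  — match h
step 3: stack=$ L e  input=e h e $  — match e
step 4: stack=$ L  input=h e $  — expand L ::= J S
step 5: stack=$ S J  input=h e $  — expand J ::= epsilon
step 6: stack=$ S  input=h e $  — expand S ::= h e L
step 7: stack=$ L e h  input=h e $  — match h
Stack after step 7: $ L e (top = e).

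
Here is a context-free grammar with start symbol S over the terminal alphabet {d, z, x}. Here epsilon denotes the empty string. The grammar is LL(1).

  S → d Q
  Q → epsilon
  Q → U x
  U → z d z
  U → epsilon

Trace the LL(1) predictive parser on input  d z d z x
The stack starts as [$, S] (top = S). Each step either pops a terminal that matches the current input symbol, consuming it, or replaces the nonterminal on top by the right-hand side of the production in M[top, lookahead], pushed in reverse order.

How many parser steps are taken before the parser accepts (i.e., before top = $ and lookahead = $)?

     Stack      Input        Action
  1  $ S        d z d z x $  expand S → d Q
  2  $ Q d      d z d z x $  match d
  3  $ Q        z d z x $    expand Q → U x
  4  $ x U      z d z x $    expand U → z d z
  5  $ x z d z  z d z x $    match z
  6  $ x z d    d z x $      match d
  7  $ x z      z x $        match z
  8  $ x        x $          match x
Accept reached after 8 steps.

8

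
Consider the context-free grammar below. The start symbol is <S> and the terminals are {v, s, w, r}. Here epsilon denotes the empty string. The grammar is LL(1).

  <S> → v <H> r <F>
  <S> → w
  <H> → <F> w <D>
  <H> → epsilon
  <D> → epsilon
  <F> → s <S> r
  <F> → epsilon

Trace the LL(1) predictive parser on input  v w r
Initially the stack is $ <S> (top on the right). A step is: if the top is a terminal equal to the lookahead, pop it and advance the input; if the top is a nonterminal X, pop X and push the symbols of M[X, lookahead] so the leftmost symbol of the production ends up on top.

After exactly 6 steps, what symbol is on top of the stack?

r

step 1: stack=$ <S>  input=v w r $  — expand <S> → v <H> r <F>
step 2: stack=$ <F> r <H> v  input=v w r $  — match v
step 3: stack=$ <F> r <H>  input=w r $  — expand <H> → <F> w <D>
step 4: stack=$ <F> r <D> w <F>  input=w r $  — expand <F> → epsilon
step 5: stack=$ <F> r <D> w  input=w r $  — match w
step 6: stack=$ <F> r <D>  input=r $  — expand <D> → epsilon
Stack after step 6: $ <F> r (top = r).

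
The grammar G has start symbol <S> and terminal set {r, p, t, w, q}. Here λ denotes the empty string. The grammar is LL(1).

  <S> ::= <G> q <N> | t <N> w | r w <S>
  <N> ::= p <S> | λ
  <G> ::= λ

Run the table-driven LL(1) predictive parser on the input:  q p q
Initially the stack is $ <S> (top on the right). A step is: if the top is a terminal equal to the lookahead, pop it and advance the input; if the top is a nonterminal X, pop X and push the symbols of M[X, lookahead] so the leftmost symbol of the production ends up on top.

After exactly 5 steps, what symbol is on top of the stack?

<S>

     Stack        Input    Action
  1  $ <S>        q p q $  expand <S> ::= <G> q <N>
  2  $ <N> q <G>  q p q $  expand <G> ::= λ
  3  $ <N> q      q p q $  match q
  4  $ <N>        p q $    expand <N> ::= p <S>
  5  $ <S> p      p q $    match p
Stack after step 5: $ <S> (top = <S>).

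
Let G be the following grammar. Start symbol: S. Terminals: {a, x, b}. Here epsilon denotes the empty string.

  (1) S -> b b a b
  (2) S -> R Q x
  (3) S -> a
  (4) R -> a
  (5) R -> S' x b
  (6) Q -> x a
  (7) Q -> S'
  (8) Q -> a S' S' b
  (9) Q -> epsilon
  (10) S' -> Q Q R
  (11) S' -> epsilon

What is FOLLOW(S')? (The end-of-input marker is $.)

{a, b, x}

FIRST(S) = {a, b, x}  (via R Q x)
FIRST(R) = {a, x}  (via S' x b)
FIRST(Q) = {epsilon, a, x}  (via S')
FIRST(S') = {epsilon, a, x}  (via Q Q R)
FOLLOW(S) includes $ since S is the start symbol.
FOLLOW(S): S appears on no right-hand side. Thus FOLLOW(S) = {$}.
FOLLOW(Q): in S->R Q x, Q is followed by x with FIRST {x}; in S'->Q Q R (occurrence 1), Q is followed by Q R with FIRST {a, x}; in S'->Q Q R (occurrence 2), Q is followed by R with FIRST {a, x}. Thus FOLLOW(Q) = {a, x}.
FOLLOW(S'): in R->S' x b, S' is followed by x b with FIRST {x}; in Q->S', the suffix after S' is empty, so FOLLOW(S') ⊇ FOLLOW(Q) = {a, x}; in Q->a S' S' b (occurrence 1), S' is followed by S' b with FIRST {a, b, x}; in Q->a S' S' b (occurrence 2), S' is followed by b with FIRST {b}. Thus FOLLOW(S') = {a, b, x}.
FOLLOW(R): in S->R Q x, R is followed by Q x with FIRST {a, x}; in S'->Q Q R, the suffix after R is empty, so FOLLOW(R) ⊇ FOLLOW(S') = {a, b, x}. Thus FOLLOW(R) = {a, b, x}.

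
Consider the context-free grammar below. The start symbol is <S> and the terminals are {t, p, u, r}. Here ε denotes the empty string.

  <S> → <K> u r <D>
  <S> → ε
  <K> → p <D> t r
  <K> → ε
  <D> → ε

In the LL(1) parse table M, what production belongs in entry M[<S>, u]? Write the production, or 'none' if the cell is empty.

FIRST(<K>): from <K>→p <D> t r we get {p}; from <K>→ε we get {ε}. So FIRST(<K>) = {ε, p}.
FIRST(<D>): from <D>→ε we get {ε}. So FIRST(<D>) = {ε}.
FIRST(<S>): from <S>→<K> u r <D> we get {p, u}; from <S>→ε we get {ε}. So FIRST(<S>) = {ε, p, u}.
FOLLOW(<S>) includes $ since <S> is the start symbol.
FOLLOW(<S>): <S> appears on no right-hand side. Thus FOLLOW(<S>) = {$}.
For <S> → <K> u r <D>: FIRST(<K> u r <D>) = {p, u}, so it goes in M[<S>, t] for t ∈ {p, u}.
For <S> → ε: FIRST(ε) = {ε}, so it goes in M[<S>, t] for t ∈ {}; since ε ∈ FIRST, also for every t ∈ FOLLOW(<S>) = {$}.

<S> → <K> u r <D>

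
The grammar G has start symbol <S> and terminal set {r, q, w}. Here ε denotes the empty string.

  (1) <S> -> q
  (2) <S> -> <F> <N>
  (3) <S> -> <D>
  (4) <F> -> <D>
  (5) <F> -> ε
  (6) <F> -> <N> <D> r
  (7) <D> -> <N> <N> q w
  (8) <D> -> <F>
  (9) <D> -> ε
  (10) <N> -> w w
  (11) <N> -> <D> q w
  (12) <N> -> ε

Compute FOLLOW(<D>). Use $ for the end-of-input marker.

{$, q, r, w}

FIRST(<S>) = {ε, q, r, w}  (via <F> <N>, <D>)
FIRST(<F>) = {ε, q, r, w}  (via <D>, <N> <D> r)
FIRST(<D>) = {ε, q, r, w}  (via <N> <N> q w, <F>)
FIRST(<N>) = {ε, q, r, w}  (via <D> q w)
FOLLOW(<S>) includes $ since <S> is the start symbol.
FOLLOW(<S>): <S> appears on no right-hand side. Thus FOLLOW(<S>) = {$}.
FOLLOW(<N>): in <S>-><F> <N>, the suffix after <N> is empty, so FOLLOW(<N>) ⊇ FOLLOW(<S>) = {$}; in <F>-><N> <D> r, <N> is followed by <D> r with FIRST {q, r, w}; in <D>-><N> <N> q w (occurrence 1), <N> is followed by <N> q w with FIRST {q, r, w}; in <D>-><N> <N> q w (occurrence 2), <N> is followed by q w with FIRST {q}. Thus FOLLOW(<N>) = {$, q, r, w}.
FOLLOW(<F>): in <S>-><F> <N>, <F> is followed by <N> with FIRST {ε, q, r, w}; in <S>-><F> <N>, the suffix after <F> is nullable, so FOLLOW(<F>) ⊇ FOLLOW(<S>) = {$}; in <D>-><F>, the suffix after <F> is empty, so FOLLOW(<F>) ⊇ FOLLOW(<D>) = {$, q, r, w}. Thus FOLLOW(<F>) = {$, q, r, w}.
FOLLOW(<D>): in <S>-><D>, the suffix after <D> is empty, so FOLLOW(<D>) ⊇ FOLLOW(<S>) = {$}; in <F>-><D>, the suffix after <D> is empty, so FOLLOW(<D>) ⊇ FOLLOW(<F>) = {$, q, r, w}; in <F>-><N> <D> r, <D> is followed by r with FIRST {r}; in <N>-><D> q w, <D> is followed by q w with FIRST {q}. Thus FOLLOW(<D>) = {$, q, r, w}.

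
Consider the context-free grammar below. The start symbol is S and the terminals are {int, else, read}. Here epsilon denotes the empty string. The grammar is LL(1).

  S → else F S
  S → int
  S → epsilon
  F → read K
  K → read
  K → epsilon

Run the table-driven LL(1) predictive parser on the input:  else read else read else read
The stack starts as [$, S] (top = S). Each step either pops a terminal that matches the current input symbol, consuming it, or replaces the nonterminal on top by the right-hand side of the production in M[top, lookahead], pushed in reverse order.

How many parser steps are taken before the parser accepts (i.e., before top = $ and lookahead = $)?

16

step 1: stack=$ S  input=else read else read else read $  — expand S → else F S
step 2: stack=$ S F else  input=else read else read else read $  — match else
step 3: stack=$ S F  input=read else read else read $  — expand F → read K
step 4: stack=$ S K read  input=read else read else read $  — match read
step 5: stack=$ S K  input=else read else read $  — expand K → epsilon
step 6: stack=$ S  input=else read else read $  — expand S → else F S
step 7: stack=$ S F else  input=else read else read $  — match else
step 8: stack=$ S F  input=read else read $  — expand F → read K
step 9: stack=$ S K read  input=read else read $  — match read
step 10: stack=$ S K  input=else read $  — expand K → epsilon
step 11: stack=$ S  input=else read $  — expand S → else F S
step 12: stack=$ S F else  input=else read $  — match else
step 13: stack=$ S F  input=read $  — expand F → read K
step 14: stack=$ S K read  input=read $  — match read
step 15: stack=$ S K  input=$  — expand K → epsilon
step 16: stack=$ S  input=$  — expand S → epsilon
Accept reached after 16 steps.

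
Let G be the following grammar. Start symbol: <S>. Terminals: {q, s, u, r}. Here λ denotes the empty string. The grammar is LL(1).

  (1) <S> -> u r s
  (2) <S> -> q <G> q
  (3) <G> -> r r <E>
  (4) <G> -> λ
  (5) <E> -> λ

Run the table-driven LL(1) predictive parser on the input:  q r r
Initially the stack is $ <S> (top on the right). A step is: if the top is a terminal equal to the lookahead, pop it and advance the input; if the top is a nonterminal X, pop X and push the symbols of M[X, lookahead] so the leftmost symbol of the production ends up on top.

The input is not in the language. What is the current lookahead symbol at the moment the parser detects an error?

     Stack        Input    Action
  1  $ <S>        q r r $  expand <S> -> q <G> q
  2  $ q <G> q    q r r $  match q
  3  $ q <G>      r r $    expand <G> -> r r <E>
  4  $ q <E> r r  r r $    match r
  5  $ q <E> r    r $      match r
  6  $ q <E>      $        error: M[<E>, $] is empty

$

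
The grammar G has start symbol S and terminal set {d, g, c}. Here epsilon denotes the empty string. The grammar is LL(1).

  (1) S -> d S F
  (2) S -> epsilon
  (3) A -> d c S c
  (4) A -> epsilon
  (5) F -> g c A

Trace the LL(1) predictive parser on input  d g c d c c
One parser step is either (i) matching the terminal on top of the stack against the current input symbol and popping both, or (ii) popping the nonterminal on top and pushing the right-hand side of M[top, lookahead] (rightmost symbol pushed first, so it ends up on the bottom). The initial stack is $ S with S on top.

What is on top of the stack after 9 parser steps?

S

     Stack      Input          Action
  1  $ S        d g c d c c $  expand S -> d S F
  2  $ F S d    d g c d c c $  match d
  3  $ F S      g c d c c $    expand S -> epsilon
  4  $ F        g c d c c $    expand F -> g c A
  5  $ A c g    g c d c c $    match g
  6  $ A c      c d c c $      match c
  7  $ A        d c c $        expand A -> d c S c
  8  $ c S c d  d c c $        match d
  9  $ c S c    c c $          match c
Stack after step 9: $ c S (top = S).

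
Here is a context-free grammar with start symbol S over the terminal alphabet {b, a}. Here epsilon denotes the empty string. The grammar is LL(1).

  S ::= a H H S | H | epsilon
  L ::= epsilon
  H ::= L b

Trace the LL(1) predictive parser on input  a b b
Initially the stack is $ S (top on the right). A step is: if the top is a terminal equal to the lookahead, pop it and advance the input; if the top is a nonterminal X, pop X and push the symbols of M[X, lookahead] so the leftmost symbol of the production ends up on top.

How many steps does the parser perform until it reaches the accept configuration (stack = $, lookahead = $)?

9

     Stack      Input    Action
  1  $ S        a b b $  expand S ::= a H H S
  2  $ S H H a  a b b $  match a
  3  $ S H H    b b $    expand H ::= L b
  4  $ S H b L  b b $    expand L ::= epsilon
  5  $ S H b    b b $    match b
  6  $ S H      b $      expand H ::= L b
  7  $ S b L    b $      expand L ::= epsilon
  8  $ S b      b $      match b
  9  $ S        $        expand S ::= epsilon
Accept reached after 9 steps.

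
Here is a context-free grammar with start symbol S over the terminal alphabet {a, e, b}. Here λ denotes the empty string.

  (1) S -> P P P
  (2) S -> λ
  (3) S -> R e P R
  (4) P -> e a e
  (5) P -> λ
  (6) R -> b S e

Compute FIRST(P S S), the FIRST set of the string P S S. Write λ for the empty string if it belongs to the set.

FIRST(P): from P->e a e we get {e}; from P->λ we get {λ}. So FIRST(P) = {λ, e}.
FIRST(R): from R->b S e we get {b}. So FIRST(R) = {b}.
FIRST(S): from S->P P P we get {λ, e}; from S->λ we get {λ}; from S->R e P R we get {b}. So FIRST(S) = {λ, b, e}.
FIRST(P S S): take FIRST of each symbol in turn, carrying on past any symbol whose FIRST contains λ; result {λ, b, e}.

{λ, b, e}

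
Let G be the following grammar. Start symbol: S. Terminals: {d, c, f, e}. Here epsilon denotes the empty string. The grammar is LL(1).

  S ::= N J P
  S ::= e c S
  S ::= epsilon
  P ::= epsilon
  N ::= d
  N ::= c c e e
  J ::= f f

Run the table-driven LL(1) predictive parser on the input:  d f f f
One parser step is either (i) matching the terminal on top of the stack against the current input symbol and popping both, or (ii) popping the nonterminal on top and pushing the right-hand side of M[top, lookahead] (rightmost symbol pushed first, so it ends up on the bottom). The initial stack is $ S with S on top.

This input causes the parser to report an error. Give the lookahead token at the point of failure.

step 1: stack=$ S  input=d f f f $  — expand S ::= N J P
step 2: stack=$ P J N  input=d f f f $  — expand N ::= d
step 3: stack=$ P J d  input=d f f f $  — match d
step 4: stack=$ P J  input=f f f $  — expand J ::= f f
step 5: stack=$ P f f  input=f f f $  — match f
step 6: stack=$ P f  input=f f $  — match f
step 7: stack=$ P  input=f $  — error: M[P, f] is empty

f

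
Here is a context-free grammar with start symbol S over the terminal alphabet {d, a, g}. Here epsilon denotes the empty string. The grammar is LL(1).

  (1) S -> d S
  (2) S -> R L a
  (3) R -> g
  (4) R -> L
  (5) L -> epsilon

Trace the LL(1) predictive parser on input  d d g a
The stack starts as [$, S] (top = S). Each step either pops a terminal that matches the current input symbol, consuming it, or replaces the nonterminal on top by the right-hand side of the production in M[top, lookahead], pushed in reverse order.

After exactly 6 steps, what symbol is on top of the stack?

step 1: stack=$ S  input=d d g a $  — expand S -> d S
step 2: stack=$ S d  input=d d g a $  — match d
step 3: stack=$ S  input=d g a $  — expand S -> d S
step 4: stack=$ S d  input=d g a $  — match d
step 5: stack=$ S  input=g a $  — expand S -> R L a
step 6: stack=$ a L R  input=g a $  — expand R -> g
Stack after step 6: $ a L g (top = g).

g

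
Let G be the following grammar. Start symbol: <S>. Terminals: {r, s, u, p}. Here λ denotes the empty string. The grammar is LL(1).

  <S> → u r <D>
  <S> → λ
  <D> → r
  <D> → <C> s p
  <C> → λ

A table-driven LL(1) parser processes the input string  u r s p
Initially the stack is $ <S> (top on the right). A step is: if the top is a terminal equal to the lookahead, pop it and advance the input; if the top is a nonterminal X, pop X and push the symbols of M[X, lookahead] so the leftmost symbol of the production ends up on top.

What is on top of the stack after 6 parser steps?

     Stack      Input      Action
  1  $ <S>      u r s p $  expand <S> → u r <D>
  2  $ <D> r u  u r s p $  match u
  3  $ <D> r    r s p $    match r
  4  $ <D>      s p $      expand <D> → <C> s p
  5  $ p s <C>  s p $      expand <C> → λ
  6  $ p s      s p $      match s
Stack after step 6: $ p (top = p).

p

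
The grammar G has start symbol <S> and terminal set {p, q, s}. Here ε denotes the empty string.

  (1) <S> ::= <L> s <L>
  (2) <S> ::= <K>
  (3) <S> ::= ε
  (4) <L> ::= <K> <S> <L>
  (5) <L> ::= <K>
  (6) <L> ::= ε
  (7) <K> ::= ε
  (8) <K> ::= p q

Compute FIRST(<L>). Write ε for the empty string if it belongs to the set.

{ε, p, s}

FIRST(<K>) = {ε, p}
FIRST(<S>) = {ε, p, s}  (via <L> s <L>, <K>)
FIRST(<L>) = {ε, p, s}  (via <K> <S> <L>, <K>)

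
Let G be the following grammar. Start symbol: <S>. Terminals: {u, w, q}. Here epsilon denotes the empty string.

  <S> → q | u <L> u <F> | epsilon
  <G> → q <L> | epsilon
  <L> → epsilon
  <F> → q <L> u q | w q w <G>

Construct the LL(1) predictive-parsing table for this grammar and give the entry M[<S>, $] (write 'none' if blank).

FIRST(<S>) = {epsilon, q, u}
FIRST(<G>) = {epsilon, q}
FIRST(<L>) = {epsilon}
FIRST(<F>) = {q, w}
FOLLOW(<S>) includes $ since <S> is the start symbol.
FOLLOW(<S>): <S> appears on no right-hand side. Thus FOLLOW(<S>) = {$}.
For <S> → q: FIRST(q) = {q}, so it goes in M[<S>, t] for t ∈ {q}.
For <S> → u <L> u <F>: FIRST(u <L> u <F>) = {u}, so it goes in M[<S>, t] for t ∈ {u}.
For <S> → epsilon: FIRST(epsilon) = {epsilon}, so it goes in M[<S>, t] for t ∈ {}; since epsilon ∈ FIRST, also for every t ∈ FOLLOW(<S>) = {$}.

<S> → epsilon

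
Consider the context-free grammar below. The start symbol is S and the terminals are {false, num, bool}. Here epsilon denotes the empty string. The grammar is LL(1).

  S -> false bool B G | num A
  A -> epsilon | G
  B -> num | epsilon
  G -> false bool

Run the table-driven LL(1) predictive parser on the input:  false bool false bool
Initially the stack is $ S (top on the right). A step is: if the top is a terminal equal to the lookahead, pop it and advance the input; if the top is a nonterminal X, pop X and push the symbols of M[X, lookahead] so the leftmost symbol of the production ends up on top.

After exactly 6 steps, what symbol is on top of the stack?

step 1: stack=$ S  input=false bool false bool $  — expand S -> false bool B G
step 2: stack=$ G B bool false  input=false bool false bool $  — match false
step 3: stack=$ G B bool  input=bool false bool $  — match bool
step 4: stack=$ G B  input=false bool $  — expand B -> epsilon
step 5: stack=$ G  input=false bool $  — expand G -> false bool
step 6: stack=$ bool false  input=false bool $  — match false
Stack after step 6: $ bool (top = bool).

bool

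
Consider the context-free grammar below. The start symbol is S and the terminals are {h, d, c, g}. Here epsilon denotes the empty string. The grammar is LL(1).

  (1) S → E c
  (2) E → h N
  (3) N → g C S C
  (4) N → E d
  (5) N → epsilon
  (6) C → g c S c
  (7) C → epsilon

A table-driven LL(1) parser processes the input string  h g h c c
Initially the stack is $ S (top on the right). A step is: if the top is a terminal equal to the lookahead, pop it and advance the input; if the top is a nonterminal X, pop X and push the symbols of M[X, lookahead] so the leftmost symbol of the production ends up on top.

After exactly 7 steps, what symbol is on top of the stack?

E

step 1: stack=$ S  input=h g h c c $  — expand S → E c
step 2: stack=$ c E  input=h g h c c $  — expand E → h N
step 3: stack=$ c N h  input=h g h c c $  — match h
step 4: stack=$ c N  input=g h c c $  — expand N → g C S C
step 5: stack=$ c C S C g  input=g h c c $  — match g
step 6: stack=$ c C S C  input=h c c $  — expand C → epsilon
step 7: stack=$ c C S  input=h c c $  — expand S → E c
Stack after step 7: $ c C c E (top = E).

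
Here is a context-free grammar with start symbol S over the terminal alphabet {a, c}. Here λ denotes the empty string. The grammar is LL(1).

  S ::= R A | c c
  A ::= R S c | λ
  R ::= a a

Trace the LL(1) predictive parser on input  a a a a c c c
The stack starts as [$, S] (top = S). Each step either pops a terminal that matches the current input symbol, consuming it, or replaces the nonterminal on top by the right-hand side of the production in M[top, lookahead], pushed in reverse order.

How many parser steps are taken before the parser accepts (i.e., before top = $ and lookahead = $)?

12

      Stack      Input            Action
   1  $ S        a a a a c c c $  expand S ::= R A
   2  $ A R      a a a a c c c $  expand R ::= a a
   3  $ A a a    a a a a c c c $  match a
   4  $ A a      a a a c c c $    match a
   5  $ A        a a c c c $      expand A ::= R S c
   6  $ c S R    a a c c c $      expand R ::= a a
   7  $ c S a a  a a c c c $      match a
   8  $ c S a    a c c c $        match a
   9  $ c S      c c c $          expand S ::= c c
  10  $ c c c    c c c $          match c
  11  $ c c      c c $            match c
  12  $ c        c $              match c
Accept reached after 12 steps.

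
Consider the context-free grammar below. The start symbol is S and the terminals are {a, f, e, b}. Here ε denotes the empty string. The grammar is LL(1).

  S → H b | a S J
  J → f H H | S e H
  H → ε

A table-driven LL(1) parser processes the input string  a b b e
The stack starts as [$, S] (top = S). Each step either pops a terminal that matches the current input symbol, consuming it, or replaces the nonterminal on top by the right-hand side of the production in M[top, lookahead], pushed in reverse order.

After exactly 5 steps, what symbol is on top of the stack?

J

step 1: stack=$ S  input=a b b e $  — expand S → a S J
step 2: stack=$ J S a  input=a b b e $  — match a
step 3: stack=$ J S  input=b b e $  — expand S → H b
step 4: stack=$ J b H  input=b b e $  — expand H → ε
step 5: stack=$ J b  input=b b e $  — match b
Stack after step 5: $ J (top = J).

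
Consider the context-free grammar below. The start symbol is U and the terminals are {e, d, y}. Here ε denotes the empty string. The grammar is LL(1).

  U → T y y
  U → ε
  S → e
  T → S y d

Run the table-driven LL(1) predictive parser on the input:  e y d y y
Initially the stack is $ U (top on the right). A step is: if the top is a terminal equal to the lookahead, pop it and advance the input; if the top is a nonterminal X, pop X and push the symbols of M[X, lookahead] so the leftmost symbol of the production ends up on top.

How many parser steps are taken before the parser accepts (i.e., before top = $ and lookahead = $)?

step 1: stack=$ U  input=e y d y y $  — expand U → T y y
step 2: stack=$ y y T  input=e y d y y $  — expand T → S y d
step 3: stack=$ y y d y S  input=e y d y y $  — expand S → e
step 4: stack=$ y y d y e  input=e y d y y $  — match e
step 5: stack=$ y y d y  input=y d y y $  — match y
step 6: stack=$ y y d  input=d y y $  — match d
step 7: stack=$ y y  input=y y $  — match y
step 8: stack=$ y  input=y $  — match y
Accept reached after 8 steps.

8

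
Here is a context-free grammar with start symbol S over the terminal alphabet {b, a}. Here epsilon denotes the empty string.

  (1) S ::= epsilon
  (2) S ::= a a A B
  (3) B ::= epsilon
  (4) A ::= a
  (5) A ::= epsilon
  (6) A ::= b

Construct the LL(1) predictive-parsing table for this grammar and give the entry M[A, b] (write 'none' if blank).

FIRST(S): from S::=epsilon we get {epsilon}; from S::=a a A B we get {a}. So FIRST(S) = {epsilon, a}.
FIRST(B): from B::=epsilon we get {epsilon}. So FIRST(B) = {epsilon}.
FIRST(A): from A::=a we get {a}; from A::=epsilon we get {epsilon}; from A::=b we get {b}. So FIRST(A) = {epsilon, a, b}.
FOLLOW(S) includes $ since S is the start symbol.
FOLLOW(S): S appears on no right-hand side. Thus FOLLOW(S) = {$}.
FOLLOW(A): in S::=a a A B, A is followed by B with FIRST {epsilon}; in S::=a a A B, the suffix after A is nullable, so FOLLOW(A) ⊇ FOLLOW(S) = {$}. Thus FOLLOW(A) = {$}.
For A ::= a: FIRST(a) = {a}, so it goes in M[A, t] for t ∈ {a}.
For A ::= epsilon: FIRST(epsilon) = {epsilon}, so it goes in M[A, t] for t ∈ {}; since epsilon ∈ FIRST, also for every t ∈ FOLLOW(A) = {$}.
For A ::= b: FIRST(b) = {b}, so it goes in M[A, t] for t ∈ {b}.

A ::= b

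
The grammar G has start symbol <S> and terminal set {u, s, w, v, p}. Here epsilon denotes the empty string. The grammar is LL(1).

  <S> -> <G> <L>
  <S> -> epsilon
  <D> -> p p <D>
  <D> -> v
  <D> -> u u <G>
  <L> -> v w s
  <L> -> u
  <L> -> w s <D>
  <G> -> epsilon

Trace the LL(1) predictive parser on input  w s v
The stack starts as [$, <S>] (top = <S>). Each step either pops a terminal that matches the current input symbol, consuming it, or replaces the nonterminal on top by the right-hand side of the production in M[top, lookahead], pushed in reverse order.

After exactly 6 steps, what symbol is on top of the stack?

step 1: stack=$ <S>  input=w s v $  — expand <S> -> <G> <L>
step 2: stack=$ <L> <G>  input=w s v $  — expand <G> -> epsilon
step 3: stack=$ <L>  input=w s v $  — expand <L> -> w s <D>
step 4: stack=$ <D> s w  input=w s v $  — match w
step 5: stack=$ <D> s  input=s v $  — match s
step 6: stack=$ <D>  input=v $  — expand <D> -> v
Stack after step 6: $ v (top = v).

v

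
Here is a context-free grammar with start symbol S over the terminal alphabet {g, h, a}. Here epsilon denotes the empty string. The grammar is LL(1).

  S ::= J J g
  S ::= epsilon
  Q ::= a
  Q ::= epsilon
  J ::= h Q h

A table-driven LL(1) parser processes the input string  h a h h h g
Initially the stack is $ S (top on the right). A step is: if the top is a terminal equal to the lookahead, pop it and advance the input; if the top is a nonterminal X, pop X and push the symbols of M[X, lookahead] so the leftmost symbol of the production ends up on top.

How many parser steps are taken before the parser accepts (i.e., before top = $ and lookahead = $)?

step 1: stack=$ S  input=h a h h h g $  — expand S ::= J J g
step 2: stack=$ g J J  input=h a h h h g $  — expand J ::= h Q h
step 3: stack=$ g J h Q h  input=h a h h h g $  — match h
step 4: stack=$ g J h Q  input=a h h h g $  — expand Q ::= a
step 5: stack=$ g J h a  input=a h h h g $  — match a
step 6: stack=$ g J h  input=h h h g $  — match h
step 7: stack=$ g J  input=h h g $  — expand J ::= h Q h
step 8: stack=$ g h Q h  input=h h g $  — match h
step 9: stack=$ g h Q  input=h g $  — expand Q ::= epsilon
step 10: stack=$ g h  input=h g $  — match h
step 11: stack=$ g  input=g $  — match g
Accept reached after 11 steps.

11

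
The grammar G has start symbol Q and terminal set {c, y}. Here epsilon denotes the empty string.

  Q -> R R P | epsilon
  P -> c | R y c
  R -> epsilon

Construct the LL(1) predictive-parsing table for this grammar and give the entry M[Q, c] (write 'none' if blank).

FIRST(R): from R->epsilon we get {epsilon}. So FIRST(R) = {epsilon}.
FIRST(P): from P->c we get {c}; from P->R y c we get {y}. So FIRST(P) = {c, y}.
FIRST(Q): from Q->R R P we get {c, y}; from Q->epsilon we get {epsilon}. So FIRST(Q) = {epsilon, c, y}.
FOLLOW(Q) includes $ since Q is the start symbol.
FOLLOW(Q): Q appears on no right-hand side. Thus FOLLOW(Q) = {$}.
For Q -> R R P: FIRST(R R P) = {c, y}, so it goes in M[Q, t] for t ∈ {c, y}.
For Q -> epsilon: FIRST(epsilon) = {epsilon}, so it goes in M[Q, t] for t ∈ {}; since epsilon ∈ FIRST, also for every t ∈ FOLLOW(Q) = {$}.

Q -> R R P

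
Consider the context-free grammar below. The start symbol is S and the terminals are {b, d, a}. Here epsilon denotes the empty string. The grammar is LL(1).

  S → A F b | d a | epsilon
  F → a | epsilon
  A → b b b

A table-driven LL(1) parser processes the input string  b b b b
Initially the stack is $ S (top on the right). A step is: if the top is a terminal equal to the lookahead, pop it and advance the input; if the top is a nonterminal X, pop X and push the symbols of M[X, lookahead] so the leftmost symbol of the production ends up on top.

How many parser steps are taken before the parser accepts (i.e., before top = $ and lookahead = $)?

     Stack        Input      Action
  1  $ S          b b b b $  expand S → A F b
  2  $ b F A      b b b b $  expand A → b b b
  3  $ b F b b b  b b b b $  match b
  4  $ b F b b    b b b $    match b
  5  $ b F b      b b $      match b
  6  $ b F        b $        expand F → epsilon
  7  $ b          b $        match b
Accept reached after 7 steps.

7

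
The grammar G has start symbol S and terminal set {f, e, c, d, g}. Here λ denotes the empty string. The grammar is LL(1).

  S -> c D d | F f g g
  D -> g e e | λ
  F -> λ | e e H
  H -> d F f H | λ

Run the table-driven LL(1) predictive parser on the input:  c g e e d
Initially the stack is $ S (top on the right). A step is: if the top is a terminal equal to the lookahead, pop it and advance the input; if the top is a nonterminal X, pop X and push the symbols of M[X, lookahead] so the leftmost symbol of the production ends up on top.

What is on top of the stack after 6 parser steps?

step 1: stack=$ S  input=c g e e d $  — expand S -> c D d
step 2: stack=$ d D c  input=c g e e d $  — match c
step 3: stack=$ d D  input=g e e d $  — expand D -> g e e
step 4: stack=$ d e e g  input=g e e d $  — match g
step 5: stack=$ d e e  input=e e d $  — match e
step 6: stack=$ d e  input=e d $  — match e
Stack after step 6: $ d (top = d).

d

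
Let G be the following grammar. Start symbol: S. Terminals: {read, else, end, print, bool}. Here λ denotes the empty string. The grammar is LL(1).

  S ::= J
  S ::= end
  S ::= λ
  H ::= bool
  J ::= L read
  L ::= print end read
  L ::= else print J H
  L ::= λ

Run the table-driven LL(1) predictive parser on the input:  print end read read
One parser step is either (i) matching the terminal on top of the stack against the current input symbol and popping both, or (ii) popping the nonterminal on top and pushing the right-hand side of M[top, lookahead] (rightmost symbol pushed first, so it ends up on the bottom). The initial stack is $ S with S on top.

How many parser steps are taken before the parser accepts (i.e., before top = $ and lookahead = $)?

7

step 1: stack=$ S  input=print end read read $  — expand S ::= J
step 2: stack=$ J  input=print end read read $  — expand J ::= L read
step 3: stack=$ read L  input=print end read read $  — expand L ::= print end read
step 4: stack=$ read read end print  input=print end read read $  — match print
step 5: stack=$ read read end  input=end read read $  — match end
step 6: stack=$ read read  input=read read $  — match read
step 7: stack=$ read  input=read $  — match read
Accept reached after 7 steps.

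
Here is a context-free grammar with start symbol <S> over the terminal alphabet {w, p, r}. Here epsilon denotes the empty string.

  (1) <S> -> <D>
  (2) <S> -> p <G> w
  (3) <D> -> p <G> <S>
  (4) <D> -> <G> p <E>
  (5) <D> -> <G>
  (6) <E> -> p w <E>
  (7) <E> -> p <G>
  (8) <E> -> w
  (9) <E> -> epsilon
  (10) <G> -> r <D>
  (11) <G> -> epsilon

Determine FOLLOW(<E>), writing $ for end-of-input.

{$, p, r, w}

FIRST(<E>) = {epsilon, p, w}
FIRST(<G>) = {epsilon, r}
FIRST(<D>) = {epsilon, p, r}  (via <G> p <E>, <G>)
FIRST(<S>) = {epsilon, p, r}  (via <D>)
FOLLOW(<S>) includes $ since <S> is the start symbol.
FOLLOW(<S>): in <D>->p <G> <S>, the suffix after <S> is empty, so FOLLOW(<S>) ⊇ FOLLOW(<D>) = {$, p, r, w}. Thus FOLLOW(<S>) = {$, p, r, w}.
FOLLOW(<D>): in <S>-><D>, the suffix after <D> is empty, so FOLLOW(<D>) ⊇ FOLLOW(<S>) = {$, p, r, w}; in <G>->r <D>, the suffix after <D> is empty, so FOLLOW(<D>) ⊇ FOLLOW(<G>) = {$, p, r, w}. Thus FOLLOW(<D>) = {$, p, r, w}.
FOLLOW(<E>): in <D>-><G> p <E>, the suffix after <E> is empty, so FOLLOW(<E>) ⊇ FOLLOW(<D>) = {$, p, r, w}; in <E>->p w <E>, the suffix after <E> is empty (adds nothing new). Thus FOLLOW(<E>) = {$, p, r, w}.
FOLLOW(<G>): in <S>->p <G> w, <G> is followed by w with FIRST {w}; in <D>->p <G> <S>, <G> is followed by <S> with FIRST {epsilon, p, r}; in <D>->p <G> <S>, the suffix after <G> is nullable, so FOLLOW(<G>) ⊇ FOLLOW(<D>) = {$, p, r, w}; in <D>-><G> p <E>, <G> is followed by p <E> with FIRST {p}; in <D>-><G>, the suffix after <G> is empty, so FOLLOW(<G>) ⊇ FOLLOW(<D>) = {$, p, r, w}; in <E>->p <G>, the suffix after <G> is empty, so FOLLOW(<G>) ⊇ FOLLOW(<E>) = {$, p, r, w}. Thus FOLLOW(<G>) = {$, p, r, w}.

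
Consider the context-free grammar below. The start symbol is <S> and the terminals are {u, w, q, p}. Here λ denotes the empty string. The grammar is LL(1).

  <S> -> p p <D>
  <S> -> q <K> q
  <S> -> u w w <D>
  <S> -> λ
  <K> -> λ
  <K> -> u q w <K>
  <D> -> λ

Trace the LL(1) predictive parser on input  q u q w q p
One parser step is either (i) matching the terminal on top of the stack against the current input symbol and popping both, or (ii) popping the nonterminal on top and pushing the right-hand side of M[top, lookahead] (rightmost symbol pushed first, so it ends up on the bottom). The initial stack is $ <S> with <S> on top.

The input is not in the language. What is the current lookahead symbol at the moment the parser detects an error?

p

step 1: stack=$ <S>  input=q u q w q p $  — expand <S> -> q <K> q
step 2: stack=$ q <K> q  input=q u q w q p $  — match q
step 3: stack=$ q <K>  input=u q w q p $  — expand <K> -> u q w <K>
step 4: stack=$ q <K> w q u  input=u q w q p $  — match u
step 5: stack=$ q <K> w q  input=q w q p $  — match q
step 6: stack=$ q <K> w  input=w q p $  — match w
step 7: stack=$ q <K>  input=q p $  — expand <K> -> λ
step 8: stack=$ q  input=q p $  — match q
step 9: stack=$  input=p $  — error: stack empty but input remains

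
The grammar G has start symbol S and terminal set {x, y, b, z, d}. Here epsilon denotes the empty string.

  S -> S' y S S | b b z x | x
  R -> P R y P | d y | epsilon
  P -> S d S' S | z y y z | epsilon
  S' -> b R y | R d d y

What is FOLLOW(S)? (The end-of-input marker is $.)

{$, b, d, x, y, z}

FIRST(S) = {b, d, x, y, z}  (via S' y S S)
FIRST(P) = {epsilon, b, d, x, y, z}  (via S d S' S)
FIRST(R) = {epsilon, b, d, x, y, z}  (via P R y P)
FIRST(S') = {b, d, x, y, z}  (via R d d y)
FOLLOW(S) includes $ since S is the start symbol.
FOLLOW(R): in R->P R y P, R is followed by y P with FIRST {y}; in S'->b R y, R is followed by y with FIRST {y}; in S'->R d d y, R is followed by d d y with FIRST {d}. Thus FOLLOW(R) = {d, y}.
FOLLOW(P): in R->P R y P (occurrence 1), P is followed by R y P with FIRST {b, d, x, y, z}; in R->P R y P (occurrence 2), the suffix after P is empty, so FOLLOW(P) ⊇ FOLLOW(R) = {d, y}. Thus FOLLOW(P) = {b, d, x, y, z}.
FOLLOW(S): in S->S' y S S (occurrence 1), S is followed by S with FIRST {b, d, x, y, z}; in S->S' y S S (occurrence 2), the suffix after S is empty (adds nothing new); in P->S d S' S (occurrence 1), S is followed by d S' S with FIRST {d}; in P->S d S' S (occurrence 2), the suffix after S is empty, so FOLLOW(S) ⊇ FOLLOW(P) = {b, d, x, y, z}. Thus FOLLOW(S) = {$, b, d, x, y, z}.
FOLLOW(S'): in S->S' y S S, S' is followed by y S S with FIRST {y}; in P->S d S' S, S' is followed by S with FIRST {b, d, x, y, z}. Thus FOLLOW(S') = {b, d, x, y, z}.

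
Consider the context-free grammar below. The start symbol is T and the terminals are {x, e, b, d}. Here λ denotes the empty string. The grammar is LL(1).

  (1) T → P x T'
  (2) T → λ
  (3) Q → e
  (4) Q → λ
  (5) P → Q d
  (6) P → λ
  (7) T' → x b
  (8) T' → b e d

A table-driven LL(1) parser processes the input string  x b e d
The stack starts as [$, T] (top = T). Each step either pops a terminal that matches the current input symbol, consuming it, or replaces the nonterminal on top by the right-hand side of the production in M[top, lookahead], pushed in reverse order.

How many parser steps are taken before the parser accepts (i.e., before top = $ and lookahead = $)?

7

step 1: stack=$ T  input=x b e d $  — expand T → P x T'
step 2: stack=$ T' x P  input=x b e d $  — expand P → λ
step 3: stack=$ T' x  input=x b e d $  — match x
step 4: stack=$ T'  input=b e d $  — expand T' → b e d
step 5: stack=$ d e b  input=b e d $  — match b
step 6: stack=$ d e  input=e d $  — match e
step 7: stack=$ d  input=d $  — match d
Accept reached after 7 steps.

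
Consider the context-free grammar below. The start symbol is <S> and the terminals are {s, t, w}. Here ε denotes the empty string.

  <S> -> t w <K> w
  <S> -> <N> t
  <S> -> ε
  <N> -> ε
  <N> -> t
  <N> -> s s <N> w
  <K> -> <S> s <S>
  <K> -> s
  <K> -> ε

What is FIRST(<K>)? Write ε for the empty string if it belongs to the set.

FIRST(<N>): from <N>->ε we get {ε}; from <N>->t we get {t}; from <N>->s s <N> w we get {s}. So FIRST(<N>) = {ε, s, t}.
FIRST(<S>): from <S>->t w <K> w we get {t}; from <S>-><N> t we get {s, t}; from <S>->ε we get {ε}. So FIRST(<S>) = {ε, s, t}.
FIRST(<K>): from <K>-><S> s <S> we get {s, t}; from <K>->s we get {s}; from <K>->ε we get {ε}. So FIRST(<K>) = {ε, s, t}.

{ε, s, t}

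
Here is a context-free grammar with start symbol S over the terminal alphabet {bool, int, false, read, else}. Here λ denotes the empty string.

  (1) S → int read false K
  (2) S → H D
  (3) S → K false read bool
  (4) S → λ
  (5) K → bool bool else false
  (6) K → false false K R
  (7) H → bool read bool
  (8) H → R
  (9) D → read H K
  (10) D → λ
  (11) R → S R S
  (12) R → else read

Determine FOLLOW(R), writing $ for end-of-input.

{$, bool, else, false, int, read}

FIRST(K): from K→bool bool else false we get {bool}; from K→false false K R we get {false}. So FIRST(K) = {bool, false}.
FIRST(D): from D→read H K we get {read}; from D→λ we get {λ}. So FIRST(D) = {λ, read}.
FIRST(S): from S→int read false K we get {int}; from S→H D we get {bool, else, false, int}; from S→K false read bool we get {bool, false}; from S→λ we get {λ}. So FIRST(S) = {λ, bool, else, false, int}.
FIRST(R): from R→S R S we get {bool, else, false, int}; from R→else read we get {else}. So FIRST(R) = {bool, else, false, int}.
FIRST(H): from H→bool read bool we get {bool}; from H→R we get {bool, else, false, int}. So FIRST(H) = {bool, else, false, int}.
FOLLOW(S) includes $ since S is the start symbol.
FOLLOW(S): in R→S R S (occurrence 1), S is followed by R S with FIRST {bool, else, false, int}; in R→S R S (occurrence 2), the suffix after S is empty, so FOLLOW(S) ⊇ FOLLOW(R) = {$, bool, else, false, int, read}. Thus FOLLOW(S) = {$, bool, else, false, int, read}.
FOLLOW(H): in S→H D, H is followed by D with FIRST {λ, read}; in S→H D, the suffix after H is nullable, so FOLLOW(H) ⊇ FOLLOW(S) = {$, bool, else, false, int, read}; in D→read H K, H is followed by K with FIRST {bool, false}. Thus FOLLOW(H) = {$, bool, else, false, int, read}.
FOLLOW(D): in S→H D, the suffix after D is empty, so FOLLOW(D) ⊇ FOLLOW(S) = {$, bool, else, false, int, read}. Thus FOLLOW(D) = {$, bool, else, false, int, read}.
FOLLOW(K): in S→int read false K, the suffix after K is empty, so FOLLOW(K) ⊇ FOLLOW(S) = {$, bool, else, false, int, read}; in S→K false read bool, K is followed by false read bool with FIRST {false}; in K→false false K R, K is followed by R with FIRST {bool, else, false, int}; in D→read H K, the suffix after K is empty, so FOLLOW(K) ⊇ FOLLOW(D) = {$, bool, else, false, int, read}. Thus FOLLOW(K) = {$, bool, else, false, int, read}.
FOLLOW(R): in K→false false K R, the suffix after R is empty, so FOLLOW(R) ⊇ FOLLOW(K) = {$, bool, else, false, int, read}; in H→R, the suffix after R is empty, so FOLLOW(R) ⊇ FOLLOW(H) = {$, bool, else, false, int, read}; in R→S R S, R is followed by S with FIRST {λ, bool, else, false, int}; in R→S R S, the suffix after R is nullable (adds nothing new). Thus FOLLOW(R) = {$, bool, else, false, int, read}.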